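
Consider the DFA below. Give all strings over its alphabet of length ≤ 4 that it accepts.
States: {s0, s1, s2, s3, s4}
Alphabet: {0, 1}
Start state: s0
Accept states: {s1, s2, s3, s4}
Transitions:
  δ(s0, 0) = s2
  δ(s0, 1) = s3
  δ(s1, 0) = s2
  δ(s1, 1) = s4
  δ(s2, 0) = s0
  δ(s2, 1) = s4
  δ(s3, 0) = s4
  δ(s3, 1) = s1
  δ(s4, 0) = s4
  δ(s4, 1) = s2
0, 1, 01, 10, 11, 000, 001, 010, 011, 100, 101, 110, 111, 0001, 0010, 0011, 0100, 0101, 0111, 1000, 1001, 1011, 1101, 1110, 1111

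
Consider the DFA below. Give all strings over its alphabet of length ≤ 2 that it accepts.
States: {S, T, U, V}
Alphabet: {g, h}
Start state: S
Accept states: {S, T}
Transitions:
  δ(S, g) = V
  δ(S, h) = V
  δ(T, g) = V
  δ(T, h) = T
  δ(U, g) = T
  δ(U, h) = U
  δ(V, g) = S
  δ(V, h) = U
ε, gg, hg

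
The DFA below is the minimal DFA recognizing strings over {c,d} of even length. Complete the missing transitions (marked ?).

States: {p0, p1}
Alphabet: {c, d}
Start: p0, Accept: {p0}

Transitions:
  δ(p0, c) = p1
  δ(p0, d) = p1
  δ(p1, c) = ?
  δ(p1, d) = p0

From the language and accept set, identify what each state tracks — p0: even length so far; p1: odd length so far.
Each missing δ(q, a) is the state matching the new tracked value after reading a.
δ(p1, c) = p0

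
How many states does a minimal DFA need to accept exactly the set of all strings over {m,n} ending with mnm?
By Myhill–Nerode, count the distinguishable equivalence classes: 4 classes — one per longest suffix of the input that is a prefix of 'mnm' (lengths 0 through 3); only the length-3 class is accepting.
4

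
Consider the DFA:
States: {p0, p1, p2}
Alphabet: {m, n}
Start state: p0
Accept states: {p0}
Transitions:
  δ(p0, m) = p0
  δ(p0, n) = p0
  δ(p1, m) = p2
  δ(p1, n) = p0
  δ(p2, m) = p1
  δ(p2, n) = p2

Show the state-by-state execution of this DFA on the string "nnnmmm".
read 'n': p0 → p0
  read 'n': p0 → p0
  read 'n': p0 → p0
  read 'm': p0 → p0
  read 'm': p0 → p0
  read 'm': p0 → p0
p0 -> p0 -> p0 -> p0 -> p0 -> p0 -> p0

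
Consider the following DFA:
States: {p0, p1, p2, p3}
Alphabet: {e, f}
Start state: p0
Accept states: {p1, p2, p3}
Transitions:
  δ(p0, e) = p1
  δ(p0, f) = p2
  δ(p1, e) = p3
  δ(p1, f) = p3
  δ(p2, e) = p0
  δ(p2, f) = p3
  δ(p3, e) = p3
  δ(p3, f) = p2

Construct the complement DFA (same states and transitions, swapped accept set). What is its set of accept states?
Complement accept states = All states \ Original accept states
= {p0, p1, p2, p3} \ {p1, p2, p3}
{p0}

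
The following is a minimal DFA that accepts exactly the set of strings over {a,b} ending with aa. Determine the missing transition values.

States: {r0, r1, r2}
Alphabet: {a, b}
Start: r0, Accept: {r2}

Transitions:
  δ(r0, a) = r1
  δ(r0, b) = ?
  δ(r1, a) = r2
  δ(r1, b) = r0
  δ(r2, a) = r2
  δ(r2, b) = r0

From the language and accept set, identify what each state tracks — r0: last symbol not a; r1: one trailing a; r2: two trailing a's.
Each missing δ(q, a) is the state matching the new tracked value after reading a.
δ(r0, b) = r0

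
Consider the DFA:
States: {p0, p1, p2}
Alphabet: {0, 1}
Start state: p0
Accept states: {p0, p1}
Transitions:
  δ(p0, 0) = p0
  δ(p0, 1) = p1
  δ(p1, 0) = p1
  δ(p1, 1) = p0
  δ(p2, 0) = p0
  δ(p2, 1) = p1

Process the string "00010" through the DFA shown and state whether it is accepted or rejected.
Processing string "00010":
  p0 --0--> p0
  p0 --0--> p0
  p0 --0--> p0
  p0 --1--> p1
  p1 --0--> p1
Final state: p1
Accept states: {p0, p1}
Yes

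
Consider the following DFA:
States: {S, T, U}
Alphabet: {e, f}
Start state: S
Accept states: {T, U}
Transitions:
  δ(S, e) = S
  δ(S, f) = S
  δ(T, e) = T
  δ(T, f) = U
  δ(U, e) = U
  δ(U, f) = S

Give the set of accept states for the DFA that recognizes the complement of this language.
Complement accept states = All states \ Original accept states
= {S, T, U} \ {T, U}
{S}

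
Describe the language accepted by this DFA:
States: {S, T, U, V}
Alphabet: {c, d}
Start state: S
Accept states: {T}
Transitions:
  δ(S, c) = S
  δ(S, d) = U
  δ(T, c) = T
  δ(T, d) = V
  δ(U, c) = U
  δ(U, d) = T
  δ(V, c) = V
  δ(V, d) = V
Testing a few strings:
  'dd' → accept
  'dddc' → reject
  'cd' → reject
  'cdc' → reject
State roles: S=zero d's; T=two d's; U=one d; V=≥ three d's (dead)
All strings over {c,d} containing exactly two d's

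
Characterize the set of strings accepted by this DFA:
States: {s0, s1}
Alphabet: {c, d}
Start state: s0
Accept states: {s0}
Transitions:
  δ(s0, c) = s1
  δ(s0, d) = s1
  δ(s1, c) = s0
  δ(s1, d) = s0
Testing a few strings:
  'ccd' → reject
  'd' → reject
  'cd' → accept
  'c' → reject
State roles: s0=even length so far; s1=odd length so far
All strings over {c,d} of even length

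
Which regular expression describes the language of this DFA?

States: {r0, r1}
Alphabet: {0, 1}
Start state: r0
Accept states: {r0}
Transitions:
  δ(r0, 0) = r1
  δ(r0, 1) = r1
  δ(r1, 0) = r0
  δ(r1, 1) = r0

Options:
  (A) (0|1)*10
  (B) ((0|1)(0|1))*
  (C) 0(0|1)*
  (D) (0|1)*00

Check each option against the DFA on short strings; one disagreement eliminates an option:
  (A) (0|1)*10: on ε the DFA stays in r0 and accepts (r0 ∈ Accept), but the regex does not match it → eliminate
  (B) ((0|1)(0|1))*: agrees with the DFA on every string of length ≤ 6
  (C) 0(0|1)*: on ε the DFA stays in r0 and accepts (r0 ∈ Accept), but the regex does not match it → eliminate
  (D) (0|1)*00: on ε the DFA stays in r0 and accepts (r0 ∈ Accept), but the regex does not match it → eliminate
Only (B) is consistent with the DFA.
(B) ((0|1)(0|1))*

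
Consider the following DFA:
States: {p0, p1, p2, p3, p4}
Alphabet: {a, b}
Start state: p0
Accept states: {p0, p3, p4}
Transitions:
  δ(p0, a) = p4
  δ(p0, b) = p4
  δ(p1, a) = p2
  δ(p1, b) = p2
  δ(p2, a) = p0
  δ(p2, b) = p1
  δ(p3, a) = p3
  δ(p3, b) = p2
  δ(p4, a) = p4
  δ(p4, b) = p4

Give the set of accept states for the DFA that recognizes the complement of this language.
Complement accept states = All states \ Original accept states
= {p0, p1, p2, p3, p4} \ {p0, p3, p4}
{p1, p2}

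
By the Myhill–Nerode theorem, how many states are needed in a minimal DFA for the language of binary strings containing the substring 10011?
By Myhill–Nerode, count the distinguishable equivalence classes: 6 classes — one per longest suffix of the input that is a prefix of '10011' (lengths 0 through 4), plus an absorbing 'already seen 10011' class.
6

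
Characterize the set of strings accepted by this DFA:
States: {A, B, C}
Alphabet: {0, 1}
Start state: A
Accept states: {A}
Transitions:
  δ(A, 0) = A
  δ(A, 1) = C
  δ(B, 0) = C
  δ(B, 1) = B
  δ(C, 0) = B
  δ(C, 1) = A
Testing a few strings:
  '0111' → reject
  '11' → accept
  '00' → accept
  '1' → reject
State roles: A=value ≡ 0 (mod 3); B=value ≡ 2 (mod 3); C=value ≡ 1 (mod 3)
All binary strings representing a multiple of 3 (read in base 2; leading zeros allowed and ε counts as 0)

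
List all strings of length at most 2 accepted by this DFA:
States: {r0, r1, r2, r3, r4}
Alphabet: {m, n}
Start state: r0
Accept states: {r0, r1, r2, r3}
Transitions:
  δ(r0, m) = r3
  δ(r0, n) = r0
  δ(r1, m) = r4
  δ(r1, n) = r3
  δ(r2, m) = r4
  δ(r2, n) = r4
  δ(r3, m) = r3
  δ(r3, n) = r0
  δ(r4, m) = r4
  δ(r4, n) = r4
ε, m, n, mm, mn, nm, nn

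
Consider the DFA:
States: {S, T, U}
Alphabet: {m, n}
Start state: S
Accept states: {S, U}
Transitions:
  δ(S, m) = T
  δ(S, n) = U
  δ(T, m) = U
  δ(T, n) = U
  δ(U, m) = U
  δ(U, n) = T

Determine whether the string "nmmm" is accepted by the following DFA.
Processing string "nmmm":
  S --n--> U
  U --m--> U
  U --m--> U
  U --m--> U
Final state: U
Accept states: {S, U}
Yes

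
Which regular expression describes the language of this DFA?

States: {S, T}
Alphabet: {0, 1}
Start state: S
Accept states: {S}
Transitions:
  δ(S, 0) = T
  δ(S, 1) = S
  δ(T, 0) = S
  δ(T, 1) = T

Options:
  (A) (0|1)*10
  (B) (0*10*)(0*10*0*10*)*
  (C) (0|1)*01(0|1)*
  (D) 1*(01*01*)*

Check each option against the DFA on short strings; one disagreement eliminates an option:
  (A) (0|1)*10: on ε the DFA stays in S and accepts (S ∈ Accept), but the regex does not match it → eliminate
  (B) (0*10*)(0*10*0*10*)*: on ε the DFA stays in S and accepts (S ∈ Accept), but the regex does not match it → eliminate
  (C) (0|1)*01(0|1)*: on ε the DFA stays in S and accepts (S ∈ Accept), but the regex does not match it → eliminate
  (D) 1*(01*01*)*: agrees with the DFA on every string of length ≤ 6
Only (D) is consistent with the DFA.
(D) 1*(01*01*)*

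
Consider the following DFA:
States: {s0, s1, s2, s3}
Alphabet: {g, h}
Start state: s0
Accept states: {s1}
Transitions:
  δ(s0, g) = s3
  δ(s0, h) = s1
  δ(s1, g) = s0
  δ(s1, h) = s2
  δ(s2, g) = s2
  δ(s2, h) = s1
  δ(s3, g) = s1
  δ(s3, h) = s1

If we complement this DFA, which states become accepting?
Complement accept states = All states \ Original accept states
= {s0, s1, s2, s3} \ {s1}
{s0, s2, s3}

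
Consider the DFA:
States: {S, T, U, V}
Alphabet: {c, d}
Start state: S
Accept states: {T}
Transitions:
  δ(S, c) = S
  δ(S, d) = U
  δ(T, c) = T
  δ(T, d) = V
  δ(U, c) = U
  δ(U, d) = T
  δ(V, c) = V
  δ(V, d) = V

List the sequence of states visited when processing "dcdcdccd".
read 'd': S → U
  read 'c': U → U
  read 'd': U → T
  read 'c': T → T
  read 'd': T → V
  read 'c': V → V
  read 'c': V → V
  read 'd': V → V
S -> U -> U -> T -> T -> V -> V -> V -> V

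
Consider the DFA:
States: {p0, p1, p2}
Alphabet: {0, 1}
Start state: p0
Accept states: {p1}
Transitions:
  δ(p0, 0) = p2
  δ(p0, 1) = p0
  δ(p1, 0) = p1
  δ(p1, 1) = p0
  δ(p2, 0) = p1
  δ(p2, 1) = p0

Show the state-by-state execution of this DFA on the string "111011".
read '1': p0 → p0
  read '1': p0 → p0
  read '1': p0 → p0
  read '0': p0 → p2
  read '1': p2 → p0
  read '1': p0 → p0
p0 -> p0 -> p0 -> p0 -> p2 -> p0 -> p0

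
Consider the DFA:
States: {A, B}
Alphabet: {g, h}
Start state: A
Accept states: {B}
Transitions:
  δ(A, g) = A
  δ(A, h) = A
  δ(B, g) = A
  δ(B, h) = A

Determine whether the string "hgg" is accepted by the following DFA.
Processing string "hgg":
  A --h--> A
  A --g--> A
  A --g--> A
Final state: A
Accept states: {B}
No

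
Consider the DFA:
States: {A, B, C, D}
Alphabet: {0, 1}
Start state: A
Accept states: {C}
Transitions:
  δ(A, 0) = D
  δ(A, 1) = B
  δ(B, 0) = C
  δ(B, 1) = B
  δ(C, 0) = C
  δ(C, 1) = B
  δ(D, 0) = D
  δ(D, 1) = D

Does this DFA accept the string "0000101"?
Processing string "0000101":
  A --0--> D
  D --0--> D
  D --0--> D
  D --0--> D
  D --1--> D
  D --0--> D
  D --1--> D
Final state: D
Accept states: {C}
No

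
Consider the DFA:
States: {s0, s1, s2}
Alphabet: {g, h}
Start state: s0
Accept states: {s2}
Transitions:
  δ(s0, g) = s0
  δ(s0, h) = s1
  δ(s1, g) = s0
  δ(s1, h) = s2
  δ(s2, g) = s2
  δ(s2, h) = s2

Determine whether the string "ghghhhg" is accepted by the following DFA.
Processing string "ghghhhg":
  s0 --g--> s0
  s0 --h--> s1
  s1 --g--> s0
  s0 --h--> s1
  s1 --h--> s2
  s2 --h--> s2
  s2 --g--> s2
Final state: s2
Accept states: {s2}
Yes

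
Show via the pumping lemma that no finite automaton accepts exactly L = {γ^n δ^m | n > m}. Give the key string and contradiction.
Assume L is regular with pumping length p. Idea: pumping down the γ-block drops the γ-count to at most the δ-count.
Choose s = γ^(p+1) δ^p ∈ L (|s| = 2p+1 ≥ p). By the pumping lemma, s = xyz with |xy| ≤ p, |y| > 0, so y = γ^k with k ≥ 1. Take i = 0: xz = γ^(p+1−k) δ^p. Since k ≥ 1, p+1−k ≤ p, so the number of γ's is no longer strictly greater than the number of δ's, hence xz ∉ L.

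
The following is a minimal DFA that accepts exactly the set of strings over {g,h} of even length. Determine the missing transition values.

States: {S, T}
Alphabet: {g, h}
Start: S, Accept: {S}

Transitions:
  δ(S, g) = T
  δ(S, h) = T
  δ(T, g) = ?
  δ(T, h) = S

From the language and accept set, identify what each state tracks — S: even length so far; T: odd length so far.
Each missing δ(q, a) is the state matching the new tracked value after reading a.
δ(T, g) = S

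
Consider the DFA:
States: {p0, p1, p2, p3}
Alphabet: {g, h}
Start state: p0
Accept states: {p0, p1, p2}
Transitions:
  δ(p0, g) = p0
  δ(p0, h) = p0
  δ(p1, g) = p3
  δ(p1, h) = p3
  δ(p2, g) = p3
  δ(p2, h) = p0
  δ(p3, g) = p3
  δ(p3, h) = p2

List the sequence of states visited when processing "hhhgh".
read 'h': p0 → p0
  read 'h': p0 → p0
  read 'h': p0 → p0
  read 'g': p0 → p0
  read 'h': p0 → p0
p0 -> p0 -> p0 -> p0 -> p0 -> p0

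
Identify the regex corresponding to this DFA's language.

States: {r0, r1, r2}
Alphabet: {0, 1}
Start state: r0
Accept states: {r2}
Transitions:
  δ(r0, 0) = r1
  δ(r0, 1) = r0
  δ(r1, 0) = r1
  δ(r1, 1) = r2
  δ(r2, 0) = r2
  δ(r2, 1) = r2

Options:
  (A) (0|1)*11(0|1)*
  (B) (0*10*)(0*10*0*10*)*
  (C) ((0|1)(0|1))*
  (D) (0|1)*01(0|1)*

Check each option against the DFA on short strings; one disagreement eliminates an option:
  (A) (0|1)*11(0|1)*: on '01' the DFA goes r0 → r1 → r2 and accepts (r2 ∈ Accept), but the regex does not match it → eliminate
  (B) (0*10*)(0*10*0*10*)*: on '1' the DFA goes r0 → r0 and rejects (r0 ∉ Accept), but the regex matches it → eliminate
  (C) ((0|1)(0|1))*: on ε the DFA stays in r0 and rejects (r0 ∉ Accept), but the regex matches it → eliminate
  (D) (0|1)*01(0|1)*: agrees with the DFA on every string of length ≤ 6
Only (D) is consistent with the DFA.
(D) (0|1)*01(0|1)*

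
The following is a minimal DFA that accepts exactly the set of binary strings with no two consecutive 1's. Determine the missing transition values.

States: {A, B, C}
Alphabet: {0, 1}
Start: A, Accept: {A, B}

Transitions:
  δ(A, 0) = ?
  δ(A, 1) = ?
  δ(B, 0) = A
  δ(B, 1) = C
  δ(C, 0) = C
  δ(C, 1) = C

From the language and accept set, identify what each state tracks — A: last symbol not 1 (ok); B: last symbol 1 (ok); C: saw 11 (dead).
Each missing δ(q, a) is the state matching the new tracked value after reading a.
δ(A, 0) = A; δ(A, 1) = B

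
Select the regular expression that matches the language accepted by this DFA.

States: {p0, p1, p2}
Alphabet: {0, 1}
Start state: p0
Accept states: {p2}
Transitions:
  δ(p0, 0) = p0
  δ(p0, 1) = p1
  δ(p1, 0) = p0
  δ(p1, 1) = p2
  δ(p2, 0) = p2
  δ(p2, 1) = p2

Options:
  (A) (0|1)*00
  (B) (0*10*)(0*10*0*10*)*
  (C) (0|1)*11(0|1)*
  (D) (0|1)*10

Check each option against the DFA on short strings; one disagreement eliminates an option:
  (A) (0|1)*00: on '00' the DFA goes p0 → p0 → p0 and rejects (p0 ∉ Accept), but the regex matches it → eliminate
  (B) (0*10*)(0*10*0*10*)*: on '1' the DFA goes p0 → p1 and rejects (p1 ∉ Accept), but the regex matches it → eliminate
  (C) (0|1)*11(0|1)*: agrees with the DFA on every string of length ≤ 6
  (D) (0|1)*10: on '10' the DFA goes p0 → p1 → p0 and rejects (p0 ∉ Accept), but the regex matches it → eliminate
Only (C) is consistent with the DFA.
(C) (0|1)*11(0|1)*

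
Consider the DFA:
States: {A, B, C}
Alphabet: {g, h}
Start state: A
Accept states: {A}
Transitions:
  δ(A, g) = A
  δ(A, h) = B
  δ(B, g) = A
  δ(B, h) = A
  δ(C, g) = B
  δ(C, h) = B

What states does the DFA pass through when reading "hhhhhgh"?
read 'h': A → B
  read 'h': B → A
  read 'h': A → B
  read 'h': B → A
  read 'h': A → B
  read 'g': B → A
  read 'h': A → B
A -> B -> A -> B -> A -> B -> A -> B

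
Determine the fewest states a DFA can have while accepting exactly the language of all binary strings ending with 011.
By Myhill–Nerode, count the distinguishable equivalence classes: 4 classes — one per longest suffix of the input that is a prefix of '011' (lengths 0 through 3); only the length-3 class is accepting.
4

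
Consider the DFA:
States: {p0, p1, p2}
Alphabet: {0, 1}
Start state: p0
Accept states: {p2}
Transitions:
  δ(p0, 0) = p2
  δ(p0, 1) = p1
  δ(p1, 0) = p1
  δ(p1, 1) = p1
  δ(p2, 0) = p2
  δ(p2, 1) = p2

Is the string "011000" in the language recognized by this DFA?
Processing string "011000":
  p0 --0--> p2
  p2 --1--> p2
  p2 --1--> p2
  p2 --0--> p2
  p2 --0--> p2
  p2 --0--> p2
Final state: p2
Accept states: {p2}
Yes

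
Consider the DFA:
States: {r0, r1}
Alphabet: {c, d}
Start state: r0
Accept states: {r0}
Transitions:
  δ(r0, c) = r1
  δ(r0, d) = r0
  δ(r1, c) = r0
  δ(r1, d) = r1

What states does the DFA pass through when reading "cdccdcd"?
read 'c': r0 → r1
  read 'd': r1 → r1
  read 'c': r1 → r0
  read 'c': r0 → r1
  read 'd': r1 → r1
  read 'c': r1 → r0
  read 'd': r0 → r0
r0 -> r1 -> r1 -> r0 -> r1 -> r1 -> r0 -> r0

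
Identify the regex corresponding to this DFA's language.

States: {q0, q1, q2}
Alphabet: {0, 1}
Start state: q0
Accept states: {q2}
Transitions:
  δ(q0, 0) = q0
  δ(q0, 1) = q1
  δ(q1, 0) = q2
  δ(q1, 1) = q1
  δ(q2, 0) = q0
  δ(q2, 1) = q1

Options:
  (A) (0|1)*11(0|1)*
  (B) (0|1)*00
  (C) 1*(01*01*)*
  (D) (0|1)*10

Check each option against the DFA on short strings; one disagreement eliminates an option:
  (A) (0|1)*11(0|1)*: on '10' the DFA goes q0 → q1 → q2 and accepts (q2 ∈ Accept), but the regex does not match it → eliminate
  (B) (0|1)*00: on '00' the DFA goes q0 → q0 → q0 and rejects (q0 ∉ Accept), but the regex matches it → eliminate
  (C) 1*(01*01*)*: on ε the DFA stays in q0 and rejects (q0 ∉ Accept), but the regex matches it → eliminate
  (D) (0|1)*10: agrees with the DFA on every string of length ≤ 6
Only (D) is consistent with the DFA.
(D) (0|1)*10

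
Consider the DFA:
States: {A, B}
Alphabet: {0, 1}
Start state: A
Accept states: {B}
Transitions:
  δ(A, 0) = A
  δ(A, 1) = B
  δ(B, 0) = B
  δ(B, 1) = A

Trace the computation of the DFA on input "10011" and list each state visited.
read '1': A → B
  read '0': B → B
  read '0': B → B
  read '1': B → A
  read '1': A → B
A -> B -> B -> B -> A -> B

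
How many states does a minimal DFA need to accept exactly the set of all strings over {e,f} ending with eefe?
By Myhill–Nerode, count the distinguishable equivalence classes: 5 classes — one per longest suffix of the input that is a prefix of 'eefe' (lengths 0 through 4); only the length-4 class is accepting.
5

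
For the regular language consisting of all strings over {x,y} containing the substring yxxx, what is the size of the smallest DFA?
By Myhill–Nerode, count the distinguishable equivalence classes: 5 classes — one per longest suffix of the input that is a prefix of 'yxxx' (lengths 0 through 3), plus an absorbing 'already seen yxxx' class.
5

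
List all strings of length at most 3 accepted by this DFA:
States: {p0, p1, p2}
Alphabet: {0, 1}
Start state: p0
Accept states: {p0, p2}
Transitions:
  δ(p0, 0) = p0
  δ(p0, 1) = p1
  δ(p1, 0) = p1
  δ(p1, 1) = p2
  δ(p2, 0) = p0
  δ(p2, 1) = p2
ε, 0, 00, 11, 000, 011, 101, 110, 111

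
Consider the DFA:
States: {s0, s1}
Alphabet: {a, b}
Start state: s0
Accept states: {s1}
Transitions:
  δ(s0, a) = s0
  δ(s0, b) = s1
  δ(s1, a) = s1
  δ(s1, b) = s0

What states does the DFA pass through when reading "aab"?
read 'a': s0 → s0
  read 'a': s0 → s0
  read 'b': s0 → s1
s0 -> s0 -> s0 -> s1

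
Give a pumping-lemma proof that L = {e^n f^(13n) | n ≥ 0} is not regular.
Assume L is regular with pumping length p. Idea: pumping the e-block breaks the 1:13 ratio.
Choose s = e^p f^(13p) (length 14p ≥ p). By the pumping lemma, s = xyz with |xy| ≤ p, |y| > 0, so y = e^k with k ≥ 1. Then xy²z = e^(p+k) f^(13p). For this to be in L we would need 13p = 13(p+k), i.e. 13k = 0, contradicting k ≥ 1. So xy²z ∉ L.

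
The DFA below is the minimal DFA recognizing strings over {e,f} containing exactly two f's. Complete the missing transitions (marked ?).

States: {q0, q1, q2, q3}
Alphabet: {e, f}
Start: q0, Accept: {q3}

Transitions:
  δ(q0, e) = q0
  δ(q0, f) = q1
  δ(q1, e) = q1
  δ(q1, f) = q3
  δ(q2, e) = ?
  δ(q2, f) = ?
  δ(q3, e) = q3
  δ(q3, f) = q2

From the language and accept set, identify what each state tracks — q0: zero f's; q1: one f; q2: ≥ three f's (dead); q3: two f's.
Each missing δ(q, a) is the state matching the new tracked value after reading a.
δ(q2, e) = q2; δ(q2, f) = q2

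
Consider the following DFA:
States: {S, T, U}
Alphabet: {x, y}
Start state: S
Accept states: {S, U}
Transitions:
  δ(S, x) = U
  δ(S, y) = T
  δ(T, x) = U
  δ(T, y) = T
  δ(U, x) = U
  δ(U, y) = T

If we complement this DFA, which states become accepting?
Complement accept states = All states \ Original accept states
= {S, T, U} \ {S, U}
{T}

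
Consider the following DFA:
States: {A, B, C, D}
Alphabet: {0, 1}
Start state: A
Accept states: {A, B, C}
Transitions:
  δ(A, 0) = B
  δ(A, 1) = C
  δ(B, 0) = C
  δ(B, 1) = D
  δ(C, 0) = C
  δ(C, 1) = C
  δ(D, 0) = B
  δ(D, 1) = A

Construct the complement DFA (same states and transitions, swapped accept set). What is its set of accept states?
Complement accept states = All states \ Original accept states
= {A, B, C, D} \ {A, B, C}
{D}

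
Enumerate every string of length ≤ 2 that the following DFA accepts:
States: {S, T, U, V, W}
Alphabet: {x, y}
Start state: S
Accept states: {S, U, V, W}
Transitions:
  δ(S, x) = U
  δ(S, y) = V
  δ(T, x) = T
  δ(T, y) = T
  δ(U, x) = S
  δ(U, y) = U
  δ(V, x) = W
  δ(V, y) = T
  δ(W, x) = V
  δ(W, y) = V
ε, x, y, xx, xy, yx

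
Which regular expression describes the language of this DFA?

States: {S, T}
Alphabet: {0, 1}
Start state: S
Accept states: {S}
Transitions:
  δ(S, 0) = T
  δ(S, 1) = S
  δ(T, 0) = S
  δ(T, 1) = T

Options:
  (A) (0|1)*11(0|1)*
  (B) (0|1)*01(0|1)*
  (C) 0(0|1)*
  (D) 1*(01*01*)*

Check each option against the DFA on short strings; one disagreement eliminates an option:
  (A) (0|1)*11(0|1)*: on ε the DFA stays in S and accepts (S ∈ Accept), but the regex does not match it → eliminate
  (B) (0|1)*01(0|1)*: on ε the DFA stays in S and accepts (S ∈ Accept), but the regex does not match it → eliminate
  (C) 0(0|1)*: on ε the DFA stays in S and accepts (S ∈ Accept), but the regex does not match it → eliminate
  (D) 1*(01*01*)*: agrees with the DFA on every string of length ≤ 6
Only (D) is consistent with the DFA.
(D) 1*(01*01*)*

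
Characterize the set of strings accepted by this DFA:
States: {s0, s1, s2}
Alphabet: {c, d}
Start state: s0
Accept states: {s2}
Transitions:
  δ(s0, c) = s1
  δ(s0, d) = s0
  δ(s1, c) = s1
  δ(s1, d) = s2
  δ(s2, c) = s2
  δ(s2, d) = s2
Testing a few strings:
  'ccc' → reject
  'c' → reject
  'dcc' → reject
  'ddcd' → accept
State roles: s0=no c seen yet; s1=seen a c, waiting for d; s2=substring cd seen
All strings over {c,d} containing the substring cd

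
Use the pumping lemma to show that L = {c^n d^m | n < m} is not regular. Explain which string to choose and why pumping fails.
Assume L is regular with pumping length p. Idea: pumping up the c-block makes the c-count reach the d-count.
Choose s = c^p d^(p+1) ∈ L. By the pumping lemma, s = xyz with |xy| ≤ p, |y| > 0, so y = c^k with k ≥ 1. Then xy²z = c^(p+k) d^(p+1). Since p+k ≥ p+1, the number of c's is no longer strictly less than the number of d's, so xy²z ∉ L.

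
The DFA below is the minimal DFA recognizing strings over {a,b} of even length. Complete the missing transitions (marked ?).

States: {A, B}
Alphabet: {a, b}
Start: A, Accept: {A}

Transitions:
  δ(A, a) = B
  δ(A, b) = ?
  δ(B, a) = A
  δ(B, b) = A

From the language and accept set, identify what each state tracks — A: even length so far; B: odd length so far.
Each missing δ(q, a) is the state matching the new tracked value after reading a.
δ(A, b) = B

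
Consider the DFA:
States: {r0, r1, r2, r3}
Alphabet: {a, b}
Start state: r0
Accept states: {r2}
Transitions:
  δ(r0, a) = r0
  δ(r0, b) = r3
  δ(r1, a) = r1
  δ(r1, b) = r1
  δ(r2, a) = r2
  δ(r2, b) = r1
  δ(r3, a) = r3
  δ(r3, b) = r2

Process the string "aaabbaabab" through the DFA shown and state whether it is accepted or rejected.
Processing string "aaabbaabab":
  r0 --a--> r0
  r0 --a--> r0
  r0 --a--> r0
  r0 --b--> r3
  r3 --b--> r2
  r2 --a--> r2
  r2 --a--> r2
  r2 --b--> r1
  r1 --a--> r1
  r1 --b--> r1
Final state: r1
Accept states: {r2}
No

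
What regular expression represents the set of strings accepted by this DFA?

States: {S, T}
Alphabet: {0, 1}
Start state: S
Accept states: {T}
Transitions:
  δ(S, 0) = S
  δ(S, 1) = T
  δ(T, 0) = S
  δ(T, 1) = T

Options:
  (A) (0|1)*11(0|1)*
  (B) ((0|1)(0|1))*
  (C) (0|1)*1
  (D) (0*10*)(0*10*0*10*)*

Check each option against the DFA on short strings; one disagreement eliminates an option:
  (A) (0|1)*11(0|1)*: on '1' the DFA goes S → T and accepts (T ∈ Accept), but the regex does not match it → eliminate
  (B) ((0|1)(0|1))*: on ε the DFA stays in S and rejects (S ∉ Accept), but the regex matches it → eliminate
  (C) (0|1)*1: agrees with the DFA on every string of length ≤ 6
  (D) (0*10*)(0*10*0*10*)*: on '10' the DFA goes S → T → S and rejects (S ∉ Accept), but the regex matches it → eliminate
Only (C) is consistent with the DFA.
(C) (0|1)*1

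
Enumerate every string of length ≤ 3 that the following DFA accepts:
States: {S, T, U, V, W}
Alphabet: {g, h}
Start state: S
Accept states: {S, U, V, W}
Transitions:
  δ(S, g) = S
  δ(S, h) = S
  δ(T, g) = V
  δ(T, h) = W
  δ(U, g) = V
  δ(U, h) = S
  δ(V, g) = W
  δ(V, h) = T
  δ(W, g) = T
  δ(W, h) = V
ε, g, h, gg, gh, hg, hh, ggg, ggh, ghg, ghh, hgg, hgh, hhg, hhh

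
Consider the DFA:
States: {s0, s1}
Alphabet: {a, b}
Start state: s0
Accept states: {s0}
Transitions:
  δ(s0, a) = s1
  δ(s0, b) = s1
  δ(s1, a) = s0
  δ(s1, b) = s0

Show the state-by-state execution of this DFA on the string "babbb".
read 'b': s0 → s1
  read 'a': s1 → s0
  read 'b': s0 → s1
  read 'b': s1 → s0
  read 'b': s0 → s1
s0 -> s1 -> s0 -> s1 -> s0 -> s1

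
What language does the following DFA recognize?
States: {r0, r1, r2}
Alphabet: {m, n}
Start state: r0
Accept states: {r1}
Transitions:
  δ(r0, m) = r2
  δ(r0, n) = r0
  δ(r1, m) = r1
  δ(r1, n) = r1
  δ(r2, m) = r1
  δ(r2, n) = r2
Testing a few strings:
  'nm' → reject
  'nn' → reject
  'nnnm' → reject
  'mmn' → accept
State roles: r0=zero m's seen; r1=≥ two m's seen; r2=one m seen
All strings over {m,n} containing at least two m's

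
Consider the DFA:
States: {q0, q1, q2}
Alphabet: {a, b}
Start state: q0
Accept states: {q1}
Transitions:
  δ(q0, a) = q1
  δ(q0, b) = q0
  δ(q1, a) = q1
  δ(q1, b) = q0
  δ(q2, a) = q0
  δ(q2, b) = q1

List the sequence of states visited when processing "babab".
read 'b': q0 → q0
  read 'a': q0 → q1
  read 'b': q1 → q0
  read 'a': q0 → q1
  read 'b': q1 → q0
q0 -> q0 -> q1 -> q0 -> q1 -> q0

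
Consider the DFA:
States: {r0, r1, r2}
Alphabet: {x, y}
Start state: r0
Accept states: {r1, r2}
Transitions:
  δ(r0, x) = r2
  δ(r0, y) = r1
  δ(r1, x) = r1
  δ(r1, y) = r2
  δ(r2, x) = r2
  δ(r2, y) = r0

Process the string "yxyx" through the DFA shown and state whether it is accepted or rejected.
Processing string "yxyx":
  r0 --y--> r1
  r1 --x--> r1
  r1 --y--> r2
  r2 --x--> r2
Final state: r2
Accept states: {r1, r2}
Yes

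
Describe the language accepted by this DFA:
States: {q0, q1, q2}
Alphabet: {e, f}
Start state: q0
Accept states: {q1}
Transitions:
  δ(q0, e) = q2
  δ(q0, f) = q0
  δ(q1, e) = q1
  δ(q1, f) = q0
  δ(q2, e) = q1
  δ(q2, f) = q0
Testing a few strings:
  'feef' → reject
  'eee' → accept
  'ffe' → reject
  'ff' → reject
State roles: q0=last symbol not e; q1=two trailing e's; q2=one trailing e
All strings over {e,f} ending with ee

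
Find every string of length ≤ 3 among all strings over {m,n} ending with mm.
mm, mmm, nmm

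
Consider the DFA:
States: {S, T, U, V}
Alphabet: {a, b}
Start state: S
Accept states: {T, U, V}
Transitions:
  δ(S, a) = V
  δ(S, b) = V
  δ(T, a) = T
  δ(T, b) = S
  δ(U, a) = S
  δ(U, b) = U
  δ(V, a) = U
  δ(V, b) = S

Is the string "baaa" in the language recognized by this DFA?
Processing string "baaa":
  S --b--> V
  V --a--> U
  U --a--> S
  S --a--> V
Final state: V
Accept states: {T, U, V}
Yes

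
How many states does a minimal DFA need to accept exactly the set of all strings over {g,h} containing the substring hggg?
By Myhill–Nerode, count the distinguishable equivalence classes: 5 classes — one per longest suffix of the input that is a prefix of 'hggg' (lengths 0 through 3), plus an absorbing 'already seen hggg' class.
5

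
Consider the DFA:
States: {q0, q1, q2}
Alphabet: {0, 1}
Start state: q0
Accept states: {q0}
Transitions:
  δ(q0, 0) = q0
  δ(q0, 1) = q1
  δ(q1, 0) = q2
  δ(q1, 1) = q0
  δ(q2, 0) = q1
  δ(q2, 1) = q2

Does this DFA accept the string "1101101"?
Processing string "1101101":
  q0 --1--> q1
  q1 --1--> q0
  q0 --0--> q0
  q0 --1--> q1
  q1 --1--> q0
  q0 --0--> q0
  q0 --1--> q1
Final state: q1
Accept states: {q0}
No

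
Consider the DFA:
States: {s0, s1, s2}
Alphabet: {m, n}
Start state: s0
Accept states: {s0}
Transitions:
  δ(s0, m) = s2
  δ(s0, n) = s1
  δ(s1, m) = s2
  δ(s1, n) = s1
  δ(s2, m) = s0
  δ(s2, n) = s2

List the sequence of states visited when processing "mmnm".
read 'm': s0 → s2
  read 'm': s2 → s0
  read 'n': s0 → s1
  read 'm': s1 → s2
s0 -> s2 -> s0 -> s1 -> s2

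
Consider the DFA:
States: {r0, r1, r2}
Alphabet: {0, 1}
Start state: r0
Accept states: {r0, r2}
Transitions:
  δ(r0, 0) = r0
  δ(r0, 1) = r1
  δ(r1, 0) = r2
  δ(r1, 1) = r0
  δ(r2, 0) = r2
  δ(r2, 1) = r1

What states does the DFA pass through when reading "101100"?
read '1': r0 → r1
  read '0': r1 → r2
  read '1': r2 → r1
  read '1': r1 → r0
  read '0': r0 → r0
  read '0': r0 → r0
r0 -> r1 -> r2 -> r1 -> r0 -> r0 -> r0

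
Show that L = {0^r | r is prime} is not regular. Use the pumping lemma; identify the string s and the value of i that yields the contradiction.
Assume L is regular with pumping length p. Idea: pumping by a suitable count produces a composite length.
Let q be a prime with q ≥ p and choose s = 0^q ∈ L. By the pumping lemma, s = xyz with |xy| ≤ p, |y| = k ≥ 1. Take i = q+1: |xy^(q+1)z| = q + q·k = q(1+k). Since q ≥ 2 and 1+k ≥ 2, q(1+k) is composite, so xy^(q+1)z ∉ L.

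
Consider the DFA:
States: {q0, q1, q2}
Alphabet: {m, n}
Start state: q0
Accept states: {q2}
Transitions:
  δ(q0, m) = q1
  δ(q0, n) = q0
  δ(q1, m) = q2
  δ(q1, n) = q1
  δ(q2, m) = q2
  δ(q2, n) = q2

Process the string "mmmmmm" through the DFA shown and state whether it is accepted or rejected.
Processing string "mmmmmm":
  q0 --m--> q1
  q1 --m--> q2
  q2 --m--> q2
  q2 --m--> q2
  q2 --m--> q2
  q2 --m--> q2
Final state: q2
Accept states: {q2}
Yes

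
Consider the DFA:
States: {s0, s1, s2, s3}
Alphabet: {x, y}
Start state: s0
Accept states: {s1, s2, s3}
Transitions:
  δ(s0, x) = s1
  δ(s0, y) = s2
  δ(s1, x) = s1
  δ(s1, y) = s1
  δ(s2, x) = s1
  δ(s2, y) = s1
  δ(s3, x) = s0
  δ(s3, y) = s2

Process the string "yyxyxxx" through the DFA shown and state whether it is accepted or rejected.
Processing string "yyxyxxx":
  s0 --y--> s2
  s2 --y--> s1
  s1 --x--> s1
  s1 --y--> s1
  s1 --x--> s1
  s1 --x--> s1
  s1 --x--> s1
Final state: s1
Accept states: {s1, s2, s3}
Yes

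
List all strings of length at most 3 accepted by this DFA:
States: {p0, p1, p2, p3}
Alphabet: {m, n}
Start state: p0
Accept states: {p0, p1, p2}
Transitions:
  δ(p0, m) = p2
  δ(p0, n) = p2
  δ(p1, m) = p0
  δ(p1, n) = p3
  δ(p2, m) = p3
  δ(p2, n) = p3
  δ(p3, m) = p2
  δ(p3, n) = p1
ε, m, n, mmm, mmn, mnm, mnn, nmm, nmn, nnm, nnn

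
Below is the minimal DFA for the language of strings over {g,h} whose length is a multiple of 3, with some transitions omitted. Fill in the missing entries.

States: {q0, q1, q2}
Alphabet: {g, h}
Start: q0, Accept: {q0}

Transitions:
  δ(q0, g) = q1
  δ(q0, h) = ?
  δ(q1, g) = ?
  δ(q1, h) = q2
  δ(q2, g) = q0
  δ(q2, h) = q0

From the language and accept set, identify what each state tracks — q0: length ≡ 0 (mod 3); q1: length ≡ 1 (mod 3); q2: length ≡ 2 (mod 3).
Each missing δ(q, a) is the state matching the new tracked value after reading a.
δ(q0, h) = q1; δ(q1, g) = q2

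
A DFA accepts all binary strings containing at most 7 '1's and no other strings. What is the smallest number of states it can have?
By Myhill–Nerode, count the distinguishable equivalence classes: 9 classes — having seen 0, 1, …, 7, or >7 copies of '1'; counts 0 through 7 are accepting and >7 is dead.
9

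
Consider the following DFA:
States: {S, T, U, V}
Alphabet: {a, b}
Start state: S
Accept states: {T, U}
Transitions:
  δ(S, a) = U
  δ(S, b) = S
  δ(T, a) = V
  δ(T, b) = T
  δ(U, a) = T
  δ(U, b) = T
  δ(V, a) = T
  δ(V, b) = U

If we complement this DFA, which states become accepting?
Complement accept states = All states \ Original accept states
= {S, T, U, V} \ {T, U}
{S, V}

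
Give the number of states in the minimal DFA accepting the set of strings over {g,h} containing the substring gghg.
By Myhill–Nerode, count the distinguishable equivalence classes: 5 classes — one per longest suffix of the input that is a prefix of 'gghg' (lengths 0 through 3), plus an absorbing 'already seen gghg' class.
5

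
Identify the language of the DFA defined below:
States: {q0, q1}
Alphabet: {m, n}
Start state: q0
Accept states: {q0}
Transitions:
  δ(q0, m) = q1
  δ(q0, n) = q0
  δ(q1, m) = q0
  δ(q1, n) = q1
Testing a few strings:
  'nmm' → accept
  'n' → accept
  'nnm' → reject
  'nmn' → reject
State roles: q0=even number of m's so far; q1=odd number of m's so far
All strings over {m,n} with an even number of m's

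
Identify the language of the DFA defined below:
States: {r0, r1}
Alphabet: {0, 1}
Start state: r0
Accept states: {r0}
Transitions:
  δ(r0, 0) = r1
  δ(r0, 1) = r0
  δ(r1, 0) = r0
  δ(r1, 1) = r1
Testing a few strings:
  '01' → reject
  '00' → accept
  '10' → reject
  '100' → accept
State roles: r0=even number of 0's so far; r1=odd number of 0's so far
All binary strings with an even number of 0's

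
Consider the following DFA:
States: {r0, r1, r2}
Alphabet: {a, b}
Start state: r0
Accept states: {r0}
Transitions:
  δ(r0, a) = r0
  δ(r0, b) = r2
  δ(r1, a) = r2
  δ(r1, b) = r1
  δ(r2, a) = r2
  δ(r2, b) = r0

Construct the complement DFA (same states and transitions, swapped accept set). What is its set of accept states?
Complement accept states = All states \ Original accept states
= {r0, r1, r2} \ {r0}
{r1, r2}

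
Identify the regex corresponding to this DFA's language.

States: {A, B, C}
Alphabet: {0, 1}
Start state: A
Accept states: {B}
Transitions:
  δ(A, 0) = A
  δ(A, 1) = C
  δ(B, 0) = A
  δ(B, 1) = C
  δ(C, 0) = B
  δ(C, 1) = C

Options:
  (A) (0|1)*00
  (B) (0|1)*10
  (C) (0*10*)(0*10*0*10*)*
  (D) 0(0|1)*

Check each option against the DFA on short strings; one disagreement eliminates an option:
  (A) (0|1)*00: on '00' the DFA goes A → A → A and rejects (A ∉ Accept), but the regex matches it → eliminate
  (B) (0|1)*10: agrees with the DFA on every string of length ≤ 6
  (C) (0*10*)(0*10*0*10*)*: on '1' the DFA goes A → C and rejects (C ∉ Accept), but the regex matches it → eliminate
  (D) 0(0|1)*: on '0' the DFA goes A → A and rejects (A ∉ Accept), but the regex matches it → eliminate
Only (B) is consistent with the DFA.
(B) (0|1)*10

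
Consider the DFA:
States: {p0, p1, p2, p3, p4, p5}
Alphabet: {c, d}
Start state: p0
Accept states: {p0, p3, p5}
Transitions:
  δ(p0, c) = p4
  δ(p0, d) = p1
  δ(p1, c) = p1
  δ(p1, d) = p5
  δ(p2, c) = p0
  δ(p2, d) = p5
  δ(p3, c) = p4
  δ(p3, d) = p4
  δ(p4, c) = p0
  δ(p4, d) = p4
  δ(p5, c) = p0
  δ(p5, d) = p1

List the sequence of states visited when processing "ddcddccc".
read 'd': p0 → p1
  read 'd': p1 → p5
  read 'c': p5 → p0
  read 'd': p0 → p1
  read 'd': p1 → p5
  read 'c': p5 → p0
  read 'c': p0 → p4
  read 'c': p4 → p0
p0 -> p1 -> p5 -> p0 -> p1 -> p5 -> p0 -> p4 -> p0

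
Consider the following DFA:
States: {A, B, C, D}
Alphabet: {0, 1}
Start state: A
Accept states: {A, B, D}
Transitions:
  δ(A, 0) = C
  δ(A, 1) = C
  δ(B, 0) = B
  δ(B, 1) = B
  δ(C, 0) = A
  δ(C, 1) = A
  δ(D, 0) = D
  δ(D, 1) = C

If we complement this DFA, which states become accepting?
Complement accept states = All states \ Original accept states
= {A, B, C, D} \ {A, B, D}
{C}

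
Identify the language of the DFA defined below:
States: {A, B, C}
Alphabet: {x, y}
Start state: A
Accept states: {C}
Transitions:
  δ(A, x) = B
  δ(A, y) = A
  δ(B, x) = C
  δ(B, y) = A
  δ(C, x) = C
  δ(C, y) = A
Testing a few strings:
  'xxx' → accept
  'xy' → reject
  'xx' → accept
  'yyxy' → reject
State roles: A=last symbol not x; B=one trailing x; C=two trailing x's
All strings over {x,y} ending with xx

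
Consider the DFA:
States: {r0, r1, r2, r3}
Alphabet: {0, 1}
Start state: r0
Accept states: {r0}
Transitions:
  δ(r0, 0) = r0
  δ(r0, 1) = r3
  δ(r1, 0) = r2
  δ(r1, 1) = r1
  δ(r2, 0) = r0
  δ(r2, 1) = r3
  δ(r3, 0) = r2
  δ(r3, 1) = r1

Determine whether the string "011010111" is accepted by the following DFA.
Processing string "011010111":
  r0 --0--> r0
  r0 --1--> r3
  r3 --1--> r1
  r1 --0--> r2
  r2 --1--> r3
  r3 --0--> r2
  r2 --1--> r3
  r3 --1--> r1
  r1 --1--> r1
Final state: r1
Accept states: {r0}
No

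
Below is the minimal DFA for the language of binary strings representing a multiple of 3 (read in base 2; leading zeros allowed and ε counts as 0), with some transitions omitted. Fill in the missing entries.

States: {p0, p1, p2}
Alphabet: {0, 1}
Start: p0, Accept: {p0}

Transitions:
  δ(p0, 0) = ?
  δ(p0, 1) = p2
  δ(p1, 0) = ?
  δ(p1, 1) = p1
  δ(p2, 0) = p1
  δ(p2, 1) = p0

From the language and accept set, identify what each state tracks — p0: value ≡ 0 (mod 3); p1: value ≡ 2 (mod 3); p2: value ≡ 1 (mod 3).
Each missing δ(q, a) is the state matching the new tracked value after reading a.
δ(p0, 0) = p0; δ(p1, 0) = p2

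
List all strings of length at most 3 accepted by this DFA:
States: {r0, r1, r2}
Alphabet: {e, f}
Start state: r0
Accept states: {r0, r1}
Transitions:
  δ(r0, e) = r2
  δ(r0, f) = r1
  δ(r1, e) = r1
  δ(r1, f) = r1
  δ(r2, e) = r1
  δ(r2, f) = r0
ε, f, ee, ef, fe, ff, eee, eef, eff, fee, fef, ffe, fff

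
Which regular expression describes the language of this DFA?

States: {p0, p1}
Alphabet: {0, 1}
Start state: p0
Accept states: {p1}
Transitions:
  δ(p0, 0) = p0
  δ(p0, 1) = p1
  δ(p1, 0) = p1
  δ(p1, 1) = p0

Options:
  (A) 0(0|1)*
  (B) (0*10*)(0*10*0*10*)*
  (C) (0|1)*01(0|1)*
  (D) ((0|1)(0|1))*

Check each option against the DFA on short strings; one disagreement eliminates an option:
  (A) 0(0|1)*: on '0' the DFA goes p0 → p0 and rejects (p0 ∉ Accept), but the regex matches it → eliminate
  (B) (0*10*)(0*10*0*10*)*: agrees with the DFA on every string of length ≤ 6
  (C) (0|1)*01(0|1)*: on '1' the DFA goes p0 → p1 and accepts (p1 ∈ Accept), but the regex does not match it → eliminate
  (D) ((0|1)(0|1))*: on ε the DFA stays in p0 and rejects (p0 ∉ Accept), but the regex matches it → eliminate
Only (B) is consistent with the DFA.
(B) (0*10*)(0*10*0*10*)*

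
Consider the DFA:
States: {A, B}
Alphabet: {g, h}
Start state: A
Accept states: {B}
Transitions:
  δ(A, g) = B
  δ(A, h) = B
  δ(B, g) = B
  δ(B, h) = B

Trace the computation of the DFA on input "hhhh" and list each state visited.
read 'h': A → B
  read 'h': B → B
  read 'h': B → B
  read 'h': B → B
A -> B -> B -> B -> B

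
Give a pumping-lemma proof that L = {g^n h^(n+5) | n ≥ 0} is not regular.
Assume L is regular with pumping length p. Idea: pumping the g-block breaks the fixed offset of 5.
Choose s = g^p h^(p+5) ∈ L. By the pumping lemma, s = xyz with |xy| ≤ p, |y| > 0, so y = g^k with k ≥ 1. Then xy²z = g^(p+k) h^(p+5). For this to be in L we would need p+5 = (p+k)+5, i.e. k = 0, contradicting k ≥ 1. So xy²z ∉ L.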